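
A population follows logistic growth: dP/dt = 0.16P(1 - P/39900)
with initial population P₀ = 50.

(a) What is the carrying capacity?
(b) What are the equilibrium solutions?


Logistic ODE dP/dt = 0.16P(1 - P/39900) has equilibria where dP/dt = 0, i.e. P = 0 or P = 39900.
The coefficient (1 - P/K) = 0 when P = K, identifying K = 39900 as the carrying capacity.
(a) K = 39900; (b) equilibria P = 0 and P = 39900.


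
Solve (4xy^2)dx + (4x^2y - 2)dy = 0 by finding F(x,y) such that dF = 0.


Check exactness: ∂M/∂y = 8xy and ∂N/∂x = 8xy; equal, so the equation is exact.
Integrate M with respect to x (treating y as constant): ∫M dx = 2x^2y^2 + h(y).
Differentiate w.r.t. y and set equal to N: the x-dependent terms already match, leaving h'(y) = -2. Integrate: h(y) = -2y.
So F(x,y) = 2x^2y^2 - 2y.
General solution: 2x^2y^2 - 2y = C.


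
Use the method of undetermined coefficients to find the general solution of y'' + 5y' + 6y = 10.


Characteristic roots of r² + 5r + 6 = 0 are -2, -3.
y_h = C₁e^(-2x) + C₂e^(-3x).
Constant forcing; try y_p = A. Then 6A = 10 ⇒ A = 5/3.
General solution: y = C₁e^(-2x) + C₂e^(-3x) + 5/3.


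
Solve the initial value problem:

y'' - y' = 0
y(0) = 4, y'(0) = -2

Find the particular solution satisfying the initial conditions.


Characteristic roots of r² - r = 0 are 0, 1.
General solution y = c₁ + c₂ e^(x).
Apply y(0) = 4: c₁ + c₂ = 4. Apply y'(0) = -2: 0 c₁ + 1 c₂ = -2.
Solve: c₁ = 6, c₂ = -2.
Particular solution: y = 6 - 2e^(x).


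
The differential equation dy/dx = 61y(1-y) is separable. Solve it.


Separate: dy/[y(1-y)] = 61 dx.
Partial fractions: 1/[y(1-y)] = 1/y + 1/(1-y).
Integrate: ln|y/(1-y)| = 61x + C₀.
Solve for y: y = 1/(1 + Ce^(-61x)).


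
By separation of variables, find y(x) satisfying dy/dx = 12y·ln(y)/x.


Separate: dy/[y ln(y)] = 12 dx/x.
Substitute u = ln(y): du/u = 12 dx/x.
Integrate: ln|ln(y)| = 12ln|x| + C₀, hence ln(y) = C·x^12.


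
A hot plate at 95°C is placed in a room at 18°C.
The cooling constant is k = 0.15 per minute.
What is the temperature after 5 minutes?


Newton's law: dT/dt = -k(T - T_a) has solution T(t) = T_a + (T₀ - T_a)e^(-kt).
Plug in T_a = 18, T₀ = 95, k = 0.15, t = 5: T(5) = 18 + (77)e^(-0.75) ≈ 54.4°C.


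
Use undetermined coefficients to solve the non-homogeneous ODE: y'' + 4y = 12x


Homogeneous: r² + 4 = 0 ⇒ r = ±2i, y_h = C₁cos(2x) + C₂sin(2x).
Polynomial forcing; try y_p = Ax + B. Then y_p'' + 4 y_p = 4(Ax + B) = 12x, so B = 0 and A = 3.
General solution: y = C₁cos(2x) + C₂sin(2x) + 3x.


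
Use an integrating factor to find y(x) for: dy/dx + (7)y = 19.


P(x) = 7, Q(x) = 19; integrating factor μ = e^(7x).
(μ y)' = 19e^(7x) ⇒ μ y = (19/7)e^(7x) + C.
Divide by μ: y = 19/7 + Ce^(-7x).


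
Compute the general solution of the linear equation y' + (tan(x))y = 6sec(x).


P(x) = tan(x) ⇒ μ = e^(∫tan(x)dx) = sec(x).
(sec(x) y)' = 6sec²(x) ⇒ sec(x) y = 6tan(x) + C.
Multiply by cos(x): y = 6sin(x) + C·cos(x).


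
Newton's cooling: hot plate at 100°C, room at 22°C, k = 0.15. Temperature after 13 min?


Newton's law: dT/dt = -k(T - T_a) has solution T(t) = T_a + (T₀ - T_a)e^(-kt).
Plug in T_a = 22, T₀ = 100, k = 0.15, t = 13: T(13) = 22 + (78)e^(-1.95) ≈ 33.1°C.


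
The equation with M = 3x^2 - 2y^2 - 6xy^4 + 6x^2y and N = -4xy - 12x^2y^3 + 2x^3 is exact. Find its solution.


Check exactness: ∂M/∂y = -4y - 24xy^3 + 6x^2 and ∂N/∂x = -4y - 24xy^3 + 6x^2; equal, so the equation is exact.
Integrate M with respect to x (treating y as constant): ∫M dx = x^3 - 2xy^2 - 3x^2y^4 + 2x^3y + h(y).
Differentiate w.r.t. y and set equal to N: all terms match, so h'(y) = 0 and h is a constant absorbed into C.
General solution: x^3 - 2xy^2 - 3x^2y^4 + 2x^3y = C.


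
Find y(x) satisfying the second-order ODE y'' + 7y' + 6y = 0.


Characteristic equation: r² + 7r + 6 = 0.
Factor: (r + 6)(r + 1) = 0 ⇒ r = -6, -1 (distinct real).
General solution: y = C₁e^(-6x) + C₂e^(-x).


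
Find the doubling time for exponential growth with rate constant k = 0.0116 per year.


Exponential growth: P(t) = P₀ e^(0.0116t). Set P(t)/P₀ = 2: e^(0.0116t) = 2.
Solve: t = ln(2)/0.0116 ≈ 59.75 years.


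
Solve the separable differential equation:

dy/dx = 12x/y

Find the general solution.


Separate variables: y dy = 12x dx.
Integrate both sides: y²/2 = 6x^2 + C₀.
Multiply by 2: y² = 12x^2 + C.


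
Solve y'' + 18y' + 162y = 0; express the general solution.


Characteristic equation: r² + 18r + 162 = 0.
Discriminant is negative; roots r = -9 ± 9i (complex conjugate pair).
General solution uses e^(α x)(C₁ cos(β x) + C₂ sin(β x)): y = e^(-9x)(C₁cos(9x) + C₂sin(9x)).


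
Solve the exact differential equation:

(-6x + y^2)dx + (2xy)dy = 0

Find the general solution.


Check exactness: ∂M/∂y = 2y and ∂N/∂x = 2y; equal, so the equation is exact.
Integrate M with respect to x (treating y as constant): ∫M dx = -3x^2 + xy^2 + h(y).
Differentiate w.r.t. y and set equal to N: all terms match, so h'(y) = 0 and h is a constant absorbed into C.
General solution: -3x^2 + xy^2 = C.


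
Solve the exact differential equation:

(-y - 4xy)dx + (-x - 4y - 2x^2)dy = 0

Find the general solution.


Check exactness: ∂M/∂y = -1 - 4x and ∂N/∂x = -1 - 4x; equal, so the equation is exact.
Integrate M with respect to x (treating y as constant): ∫M dx = -xy - 2x^2y + h(y).
Differentiate w.r.t. y and set equal to N: the x-dependent terms already match, leaving h'(y) = -4y. Integrate: h(y) = -2y^2.
So F(x,y) = -xy - 2y^2 - 2x^2y.
General solution: -xy - 2y^2 - 2x^2y = C.


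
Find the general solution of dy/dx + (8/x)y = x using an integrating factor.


P(x) = 8/x ⇒ μ = x^8.
(x^8 y)' = x^8·x^1 = x^9.
Integrate: x^8 y = x^10/(10) + C.
Solve for y: y = (1/10)x^2 + C/x^8.


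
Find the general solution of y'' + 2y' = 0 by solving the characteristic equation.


Characteristic equation: r² + 2r = 0.
Factor: (r + 2)(r - 0) = 0 ⇒ r = -2, 0 (distinct real).
General solution: y = C₁e^(-2x) + C₂.


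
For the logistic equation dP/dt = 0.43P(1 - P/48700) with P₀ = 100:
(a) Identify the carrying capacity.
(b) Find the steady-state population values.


Logistic ODE dP/dt = 0.43P(1 - P/48700) has equilibria where dP/dt = 0, i.e. P = 0 or P = 48700.
The coefficient (1 - P/K) = 0 when P = K, identifying K = 48700 as the carrying capacity.
(a) K = 48700; (b) equilibria P = 0 and P = 48700.


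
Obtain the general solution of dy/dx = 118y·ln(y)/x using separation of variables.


Separate: dy/[y ln(y)] = 118 dx/x.
Substitute u = ln(y): du/u = 118 dx/x.
Integrate: ln|ln(y)| = 118ln|x| + C₀, hence ln(y) = C·x^118.


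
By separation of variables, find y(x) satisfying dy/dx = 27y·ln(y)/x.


Separate: dy/[y ln(y)] = 27 dx/x.
Substitute u = ln(y): du/u = 27 dx/x.
Integrate: ln|ln(y)| = 27ln|x| + C₀, hence ln(y) = C·x^27.


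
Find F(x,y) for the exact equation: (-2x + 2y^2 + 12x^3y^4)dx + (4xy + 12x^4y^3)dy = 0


Check exactness: ∂M/∂y = 4y + 48x^3y^3 and ∂N/∂x = 4y + 48x^3y^3; equal, so the equation is exact.
Integrate M with respect to x (treating y as constant): ∫M dx = -x^2 + 2xy^2 + 3x^4y^4 + h(y).
Differentiate w.r.t. y and set equal to N: all terms match, so h'(y) = 0 and h is a constant absorbed into C.
General solution: -x^2 + 2xy^2 + 3x^4y^4 = C.


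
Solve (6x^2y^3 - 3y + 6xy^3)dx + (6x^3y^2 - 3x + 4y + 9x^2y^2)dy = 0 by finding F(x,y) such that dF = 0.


Check exactness: ∂M/∂y = 18x^2y^2 - 3 + 18xy^2 and ∂N/∂x = 18x^2y^2 - 3 + 18xy^2; equal, so the equation is exact.
Integrate M with respect to x (treating y as constant): ∫M dx = 2x^3y^3 - 3xy + 3x^2y^3 + h(y).
Differentiate w.r.t. y and set equal to N: the x-dependent terms already match, leaving h'(y) = 4y. Integrate: h(y) = 2y^2.
So F(x,y) = 2x^3y^3 - 3xy + 2y^2 + 3x^2y^3.
General solution: 2x^3y^3 - 3xy + 2y^2 + 3x^2y^3 = C.


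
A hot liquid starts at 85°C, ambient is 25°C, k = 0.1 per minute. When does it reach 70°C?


From T(t) = T_a + (T₀ - T_a)e^(-kt), set T(t) = 70:
(70 - 25) / (85 - 25) = e^(-0.1t), so t = -ln(0.750)/0.1 ≈ 2.9 minutes.


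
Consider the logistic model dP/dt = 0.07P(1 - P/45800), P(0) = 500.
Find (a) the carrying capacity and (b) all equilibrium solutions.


Logistic ODE dP/dt = 0.07P(1 - P/45800) has equilibria where dP/dt = 0, i.e. P = 0 or P = 45800.
The coefficient (1 - P/K) = 0 when P = K, identifying K = 45800 as the carrying capacity.
(a) K = 45800; (b) equilibria P = 0 and P = 45800.


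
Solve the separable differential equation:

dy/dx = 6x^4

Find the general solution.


Integrate both sides with respect to x: y = ∫ 6x^4 dx = (6/5)x^5 + C.


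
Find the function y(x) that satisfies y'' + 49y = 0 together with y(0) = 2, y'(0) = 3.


Characteristic roots of r² + 49 = 0 are ±7i, so y = C₁cos(7x) + C₂sin(7x).
Apply y(0) = 2: C₁ = 2. Differentiate and apply y'(0) = 3: 7·C₂ = 3, so C₂ = 3/7.
Particular solution: y = 2cos(7x) + (3/7)sin(7x).


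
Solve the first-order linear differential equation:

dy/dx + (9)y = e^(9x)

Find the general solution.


P(x) = 9 ⇒ μ = e^(9x).
(μ y)' = e^(18x) ⇒ μ y = (1/18)e^(18x) + C.
Divide by μ: y = (1/18)e^(9x) + Ce^(-9x).


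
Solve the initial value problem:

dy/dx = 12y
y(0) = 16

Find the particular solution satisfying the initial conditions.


General solution of y' = 12y is y = Ce^(12x).
Apply y(0) = 16: C = 16.
Particular solution: y = 16e^(12x).


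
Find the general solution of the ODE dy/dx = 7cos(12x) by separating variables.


g(y) = 1, so integrate directly: y = ∫ 7cos(12x) dx = (7/12)sin(12x) + C.


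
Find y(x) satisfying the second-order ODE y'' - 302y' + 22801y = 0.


Characteristic equation: r² - 302r + 22801 = 0, i.e. (r - 151)² = 0.
Repeated root r = 151; include an x factor for the second linearly independent solution.
General solution: y = (C₁ + C₂x)e^(151x).


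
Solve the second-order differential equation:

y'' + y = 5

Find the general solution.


Homogeneous part: r² + 1 = 0 ⇒ r = ±1i, so y_h = C₁cos(x) + C₂sin(x).
Try constant y_p = A; plug in: 1A = 5 ⇒ A = 5.
General solution: y = C₁cos(x) + C₂sin(x) + 5.


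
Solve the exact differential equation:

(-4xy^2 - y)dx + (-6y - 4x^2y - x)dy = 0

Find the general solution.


Check exactness: ∂M/∂y = -8xy - 1 and ∂N/∂x = -8xy - 1; equal, so the equation is exact.
Integrate M with respect to x (treating y as constant): ∫M dx = -2x^2y^2 - xy + h(y).
Differentiate w.r.t. y and set equal to N: the x-dependent terms already match, leaving h'(y) = -6y. Integrate: h(y) = -3y^2.
So F(x,y) = -3y^2 - 2x^2y^2 - xy.
General solution: -3y^2 - 2x^2y^2 - xy = C.


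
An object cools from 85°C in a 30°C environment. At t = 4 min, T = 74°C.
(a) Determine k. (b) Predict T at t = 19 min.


Newton's law: T(t) = T_a + (T₀ - T_a)e^(-kt).
(a) Use T(4) = 74: (74 - 30)/(85 - 30) = e^(-k·4), so k = -ln(0.800)/4 ≈ 0.0558.
(b) Apply k to t = 19: T(19) = 30 + (55)e^(-1.060) ≈ 49.1°C.


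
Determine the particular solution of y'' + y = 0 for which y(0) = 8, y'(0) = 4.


Characteristic roots of r² + 1 = 0 are ±1i, so y = C₁cos(x) + C₂sin(x).
Apply y(0) = 8: C₁ = 8. Differentiate and apply y'(0) = 4: 1·C₂ = 4, so C₂ = 4.
Particular solution: y = 8cos(x) + 4sin(x).


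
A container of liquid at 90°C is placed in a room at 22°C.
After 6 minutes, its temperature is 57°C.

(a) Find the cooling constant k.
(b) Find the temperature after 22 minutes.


Newton's law: T(t) = T_a + (T₀ - T_a)e^(-kt).
(a) Use T(6) = 57: (57 - 22)/(90 - 22) = e^(-k·6), so k = -ln(0.515)/6 ≈ 0.1107.
(b) Apply k to t = 22: T(22) = 22 + (68)e^(-2.435) ≈ 28.0°C.


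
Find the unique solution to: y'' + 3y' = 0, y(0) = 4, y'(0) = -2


Characteristic roots of r² + 3r = 0 are -3, 0.
General solution y = c₁ e^(-3x) + c₂.
Apply y(0) = 4: c₁ + c₂ = 4. Apply y'(0) = -2: -3 c₁ + 0 c₂ = -2.
Solve: c₁ = 2/3, c₂ = 10/3.
Particular solution: y = (2/3)e^(-3x) + 10/3.


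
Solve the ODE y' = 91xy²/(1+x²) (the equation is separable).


Separate: dy/y² = 91x/(1+x²) dx.
Integrate LHS: ∫ dy/y² = -1/y.
Integrate RHS via u = 1+x²: (91/2)ln(1+x²) + C.
Result: -1/y = (91/2)ln(1+x²) + C.


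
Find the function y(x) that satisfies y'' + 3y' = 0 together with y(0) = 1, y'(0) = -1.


Characteristic roots of r² + 3r = 0 are 0, -3.
General solution y = c₁ + c₂ e^(-3x).
Apply y(0) = 1: c₁ + c₂ = 1. Apply y'(0) = -1: 0 c₁ - 3 c₂ = -1.
Solve: c₁ = 2/3, c₂ = 1/3.
Particular solution: y = 2/3 + (1/3)e^(-3x).


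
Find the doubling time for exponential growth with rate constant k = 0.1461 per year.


Exponential growth: P(t) = P₀ e^(0.1461t). Set P(t)/P₀ = 2: e^(0.1461t) = 2.
Solve: t = ln(2)/0.1461 ≈ 4.74 years.


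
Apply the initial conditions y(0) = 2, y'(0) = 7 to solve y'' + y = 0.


Characteristic roots of r² + 1 = 0 are ±1i, so y = C₁cos(x) + C₂sin(x).
Apply y(0) = 2: C₁ = 2. Differentiate and apply y'(0) = 7: 1·C₂ = 7, so C₂ = 7.
Particular solution: y = 2cos(x) + 7sin(x).


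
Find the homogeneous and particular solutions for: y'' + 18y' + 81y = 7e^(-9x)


Characteristic polynomial (r + 9)² = 0; repeated root r = -9.
y_h = (C₁ + C₂x)e^(-9x). Forcing matches the repeated root (resonance), so try y_p = Ax² e^(-9x).
Substitute and solve for A: 2A = 7, so A = 7/2.
General solution: y = (C₁ + C₂x + (7/2)x²)e^(-9x).


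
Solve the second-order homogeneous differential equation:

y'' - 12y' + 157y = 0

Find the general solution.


Characteristic equation: r² - 12r + 157 = 0.
Discriminant is negative; roots r = 6 ± 11i (complex conjugate pair).
General solution uses e^(α x)(C₁ cos(β x) + C₂ sin(β x)): y = e^(6x)(C₁cos(11x) + C₂sin(11x)).


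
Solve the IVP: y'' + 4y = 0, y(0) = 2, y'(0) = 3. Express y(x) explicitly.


Characteristic roots of r² + 4 = 0 are ±2i, so y = C₁cos(2x) + C₂sin(2x).
Apply y(0) = 2: C₁ = 2. Differentiate and apply y'(0) = 3: 2·C₂ = 3, so C₂ = 3/2.
Particular solution: y = 2cos(2x) + (3/2)sin(2x).


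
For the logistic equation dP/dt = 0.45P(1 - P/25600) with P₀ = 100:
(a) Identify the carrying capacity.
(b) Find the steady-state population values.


Logistic ODE dP/dt = 0.45P(1 - P/25600) has equilibria where dP/dt = 0, i.e. P = 0 or P = 25600.
The coefficient (1 - P/K) = 0 when P = K, identifying K = 25600 as the carrying capacity.
(a) K = 25600; (b) equilibria P = 0 and P = 25600.


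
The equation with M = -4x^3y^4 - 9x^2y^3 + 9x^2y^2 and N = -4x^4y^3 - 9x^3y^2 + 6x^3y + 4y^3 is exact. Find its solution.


Check exactness: ∂M/∂y = -16x^3y^3 - 27x^2y^2 + 18x^2y and ∂N/∂x = -16x^3y^3 - 27x^2y^2 + 18x^2y; equal, so the equation is exact.
Integrate M with respect to x (treating y as constant): ∫M dx = -x^4y^4 - 3x^3y^3 + 3x^3y^2 + h(y).
Differentiate w.r.t. y and set equal to N: the x-dependent terms already match, leaving h'(y) = 4y^3. Integrate: h(y) = y^4.
So F(x,y) = -x^4y^4 - 3x^3y^3 + 3x^3y^2 + y^4.
General solution: -x^4y^4 - 3x^3y^3 + 3x^3y^2 + y^4 = C.


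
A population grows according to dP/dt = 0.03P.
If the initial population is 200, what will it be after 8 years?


The ODE dP/dt = 0.03P has solution P(t) = P(0)e^(0.03t).
Substitute P(0) = 200 and t = 8: P(8) = 200 e^(0.24) ≈ 254.


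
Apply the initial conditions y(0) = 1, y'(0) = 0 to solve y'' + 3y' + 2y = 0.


Characteristic roots of r² + 3r + 2 = 0 are -1, -2.
General solution y = c₁ e^(-x) + c₂ e^(-2x).
Apply y(0) = 1: c₁ + c₂ = 1. Apply y'(0) = 0: -1 c₁ - 2 c₂ = 0.
Solve: c₁ = 2, c₂ = -1.
Particular solution: y = 2e^(-x) - e^(-2x).


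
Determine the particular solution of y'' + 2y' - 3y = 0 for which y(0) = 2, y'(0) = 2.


Characteristic roots of r² + 2r - 3 = 0 are 1, -3.
General solution y = c₁ e^(x) + c₂ e^(-3x).
Apply y(0) = 2: c₁ + c₂ = 2. Apply y'(0) = 2: 1 c₁ - 3 c₂ = 2.
Solve: c₁ = 2, c₂ = 0.
Particular solution: y = 2e^(x) + 0e^(-3x).


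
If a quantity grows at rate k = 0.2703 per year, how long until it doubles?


Exponential growth: P(t) = P₀ e^(0.2703t). Set P(t)/P₀ = 2: e^(0.2703t) = 2.
Solve: t = ln(2)/0.2703 ≈ 2.56 years.


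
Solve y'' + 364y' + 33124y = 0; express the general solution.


Characteristic equation: r² + 364r + 33124 = 0, i.e. (r + 182)² = 0.
Repeated root r = -182; include an x factor for the second linearly independent solution.
General solution: y = (C₁ + C₂x)e^(-182x).


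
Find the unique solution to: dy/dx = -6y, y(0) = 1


General solution of y' = -6y is y = Ce^(-6x).
Apply y(0) = 1: C = 1.
Particular solution: y = e^(-6x).


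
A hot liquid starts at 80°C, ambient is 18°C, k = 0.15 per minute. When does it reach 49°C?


From T(t) = T_a + (T₀ - T_a)e^(-kt), set T(t) = 49:
(49 - 18) / (80 - 18) = e^(-0.15t), so t = -ln(0.500)/0.15 ≈ 4.6 minutes.


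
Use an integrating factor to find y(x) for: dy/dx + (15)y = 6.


P(x) = 15, Q(x) = 6; integrating factor μ = e^(15x).
(μ y)' = 6e^(15x) ⇒ μ y = (2/5)e^(15x) + C.
Divide by μ: y = 2/5 + Ce^(-15x).


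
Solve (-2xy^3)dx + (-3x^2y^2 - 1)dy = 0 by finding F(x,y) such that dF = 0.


Check exactness: ∂M/∂y = -6xy^2 and ∂N/∂x = -6xy^2; equal, so the equation is exact.
Integrate M with respect to x (treating y as constant): ∫M dx = -x^2y^3 + h(y).
Differentiate w.r.t. y and set equal to N: the x-dependent terms already match, leaving h'(y) = -1. Integrate: h(y) = -y.
So F(x,y) = -x^2y^3 - y.
General solution: -x^2y^3 - y = C.


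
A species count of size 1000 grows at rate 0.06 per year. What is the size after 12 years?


The ODE dP/dt = 0.06P has solution P(t) = P(0)e^(0.06t).
Substitute P(0) = 1000 and t = 12: P(12) = 1000 e^(0.72) ≈ 2054.


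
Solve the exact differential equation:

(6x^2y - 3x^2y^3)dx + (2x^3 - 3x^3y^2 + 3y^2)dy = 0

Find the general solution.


Check exactness: ∂M/∂y = 6x^2 - 9x^2y^2 and ∂N/∂x = 6x^2 - 9x^2y^2; equal, so the equation is exact.
Integrate M with respect to x (treating y as constant): ∫M dx = 2x^3y - x^3y^3 + h(y).
Differentiate w.r.t. y and set equal to N: the x-dependent terms already match, leaving h'(y) = 3y^2. Integrate: h(y) = y^3.
So F(x,y) = 2x^3y - x^3y^3 + y^3.
General solution: 2x^3y - x^3y^3 + y^3 = C.


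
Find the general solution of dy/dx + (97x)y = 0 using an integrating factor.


P(x) = 97x ⇒ μ = e^((97/2)x²).
Q(x) = 0 so μ y is constant: y = Ce^(-(97/2)x²).


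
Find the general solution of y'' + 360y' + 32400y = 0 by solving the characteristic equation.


Characteristic equation: r² + 360r + 32400 = 0, i.e. (r + 180)² = 0.
Repeated root r = -180; include an x factor for the second linearly independent solution.
General solution: y = (C₁ + C₂x)e^(-180x).


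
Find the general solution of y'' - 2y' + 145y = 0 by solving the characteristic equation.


Characteristic equation: r² - 2r + 145 = 0.
Discriminant is negative; roots r = 1 ± 12i (complex conjugate pair).
General solution uses e^(α x)(C₁ cos(β x) + C₂ sin(β x)): y = e^(x)(C₁cos(12x) + C₂sin(12x)).


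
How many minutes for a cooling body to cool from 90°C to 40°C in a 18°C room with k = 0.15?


From T(t) = T_a + (T₀ - T_a)e^(-kt), set T(t) = 40:
(40 - 18) / (90 - 18) = e^(-0.15t), so t = -ln(0.306)/0.15 ≈ 7.9 minutes.


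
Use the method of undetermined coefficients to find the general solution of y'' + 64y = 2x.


Homogeneous: r² + 64 = 0 ⇒ r = ±8i, y_h = C₁cos(8x) + C₂sin(8x).
Polynomial forcing; try y_p = Ax + B. Then y_p'' + 64 y_p = 64(Ax + B) = 2x, so B = 0 and A = 1/32.
General solution: y = C₁cos(8x) + C₂sin(8x) + (1/32)x.


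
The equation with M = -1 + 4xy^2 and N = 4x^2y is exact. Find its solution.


Check exactness: ∂M/∂y = 8xy and ∂N/∂x = 8xy; equal, so the equation is exact.
Integrate M with respect to x (treating y as constant): ∫M dx = -x + 2x^2y^2 + h(y).
Differentiate w.r.t. y and set equal to N: all terms match, so h'(y) = 0 and h is a constant absorbed into C.
General solution: -x + 2x^2y^2 = C.


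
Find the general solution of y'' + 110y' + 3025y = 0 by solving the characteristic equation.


Characteristic equation: r² + 110r + 3025 = 0, i.e. (r + 55)² = 0.
Repeated root r = -55; include an x factor for the second linearly independent solution.
General solution: y = (C₁ + C₂x)e^(-55x).


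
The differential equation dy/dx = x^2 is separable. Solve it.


Integrate both sides with respect to x: y = ∫ x^2 dx = (1/3)x^3 + C.


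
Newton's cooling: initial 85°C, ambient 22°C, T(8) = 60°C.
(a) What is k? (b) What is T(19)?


Newton's law: T(t) = T_a + (T₀ - T_a)e^(-kt).
(a) Use T(8) = 60: (60 - 22)/(85 - 22) = e^(-k·8), so k = -ln(0.603)/8 ≈ 0.0632.
(b) Apply k to t = 19: T(19) = 22 + (63)e^(-1.201) ≈ 41.0°C.


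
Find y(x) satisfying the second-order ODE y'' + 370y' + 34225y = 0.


Characteristic equation: r² + 370r + 34225 = 0, i.e. (r + 185)² = 0.
Repeated root r = -185; include an x factor for the second linearly independent solution.
General solution: y = (C₁ + C₂x)e^(-185x).


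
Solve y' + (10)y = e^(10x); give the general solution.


P(x) = 10 ⇒ μ = e^(10x).
(μ y)' = e^(20x) ⇒ μ y = e^(20x)/20 + C.
Divide by μ: y = (1/20)e^(10x) + Ce^(-10x).


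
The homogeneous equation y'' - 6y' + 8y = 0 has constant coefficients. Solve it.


Characteristic equation: r² - 6r + 8 = 0.
Factor: (r - 4)(r - 2) = 0 ⇒ r = 4, 2 (distinct real).
General solution: y = C₁e^(4x) + C₂e^(2x).


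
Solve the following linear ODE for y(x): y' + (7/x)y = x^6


P(x) = 7/x ⇒ μ = x^7.
(x^7 y)' = x^13 ⇒ x^7 y = x^14/(14) + C.
Solve for y: y = (1/14)x^7 + C/x^7.


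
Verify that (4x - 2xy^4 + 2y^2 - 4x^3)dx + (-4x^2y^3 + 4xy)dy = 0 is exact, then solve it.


Check exactness: ∂M/∂y = -8xy^3 + 4y and ∂N/∂x = -8xy^3 + 4y; equal, so the equation is exact.
Integrate M with respect to x (treating y as constant): ∫M dx = 2x^2 - x^2y^4 + 2xy^2 - x^4 + h(y).
Differentiate w.r.t. y and set equal to N: all terms match, so h'(y) = 0 and h is a constant absorbed into C.
General solution: 2x^2 - x^2y^4 + 2xy^2 - x^4 = C.


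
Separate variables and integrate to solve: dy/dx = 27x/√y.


Separate: √y dy = 27x dx.
Integrate: (2/3)y^(3/2) = (27/2)x² + C.


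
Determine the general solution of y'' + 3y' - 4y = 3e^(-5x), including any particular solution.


Characteristic roots of r² + 3r - 4 = 0 are 1, -4.
y_h = C₁e^(x) + C₂e^(-4x).
Forcing exponent -5 is not a characteristic root; try y_p = Ae^(-5x).
Substitute: A·(25 + (3)·-5 + (-4)) = A·6 = 3, so A = 1/2.
General solution: y = C₁e^(x) + C₂e^(-4x) + (1/2)e^(-5x).


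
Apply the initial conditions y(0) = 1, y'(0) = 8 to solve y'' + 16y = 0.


Characteristic roots of r² + 16 = 0 are ±4i, so y = C₁cos(4x) + C₂sin(4x).
Apply y(0) = 1: C₁ = 1. Differentiate and apply y'(0) = 8: 4·C₂ = 8, so C₂ = 2.
Particular solution: y = cos(4x) + 2sin(4x).


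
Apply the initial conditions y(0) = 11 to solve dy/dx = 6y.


General solution of y' = 6y is y = Ce^(6x).
Apply y(0) = 11: C = 11.
Particular solution: y = 11e^(6x).


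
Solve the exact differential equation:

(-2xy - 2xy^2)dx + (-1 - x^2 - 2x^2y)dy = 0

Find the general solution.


Check exactness: ∂M/∂y = -2x - 4xy and ∂N/∂x = -2x - 4xy; equal, so the equation is exact.
Integrate M with respect to x (treating y as constant): ∫M dx = -x^2y - x^2y^2 + h(y).
Differentiate w.r.t. y and set equal to N: the x-dependent terms already match, leaving h'(y) = -1. Integrate: h(y) = -y.
So F(x,y) = -y - x^2y - x^2y^2.
General solution: -y - x^2y - x^2y^2 = C.


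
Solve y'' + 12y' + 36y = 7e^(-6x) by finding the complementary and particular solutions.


Characteristic polynomial (r + 6)² = 0; repeated root r = -6.
y_h = (C₁ + C₂x)e^(-6x). Forcing matches the repeated root (resonance), so try y_p = Ax² e^(-6x).
Substitute and solve for A: 2A = 7, so A = 7/2.
General solution: y = (C₁ + C₂x + (7/2)x²)e^(-6x).


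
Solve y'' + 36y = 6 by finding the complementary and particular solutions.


Homogeneous part: r² + 36 = 0 ⇒ r = ±6i, so y_h = C₁cos(6x) + C₂sin(6x).
Try constant y_p = A; plug in: 36A = 6 ⇒ A = 1/6.
General solution: y = C₁cos(6x) + C₂sin(6x) + 1/6.


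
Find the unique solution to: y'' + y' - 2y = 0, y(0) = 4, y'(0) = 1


Characteristic roots of r² + r - 2 = 0 are 1, -2.
General solution y = c₁ e^(x) + c₂ e^(-2x).
Apply y(0) = 4: c₁ + c₂ = 4. Apply y'(0) = 1: 1 c₁ - 2 c₂ = 1.
Solve: c₁ = 3, c₂ = 1.
Particular solution: y = 3e^(x) + e^(-2x).


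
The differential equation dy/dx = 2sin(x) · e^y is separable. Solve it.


Separate: e^(-y) dy = 2sin(x) dx.
Integrate: -e^(-y) = -2cos(x) + C₀.
Rearrange: e^(-y) = 2cos(x) + C.


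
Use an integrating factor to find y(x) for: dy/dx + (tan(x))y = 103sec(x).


P(x) = tan(x) ⇒ μ = e^(∫tan(x)dx) = sec(x).
(sec(x) y)' = 103sec²(x) ⇒ sec(x) y = 103tan(x) + C.
Multiply by cos(x): y = 103sin(x) + C·cos(x).


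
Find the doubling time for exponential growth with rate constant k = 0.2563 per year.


Exponential growth: P(t) = P₀ e^(0.2563t). Set P(t)/P₀ = 2: e^(0.2563t) = 2.
Solve: t = ln(2)/0.2563 ≈ 2.70 years.


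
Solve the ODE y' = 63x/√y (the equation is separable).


Separate: √y dy = 63x dx.
Integrate: (2/3)y^(3/2) = (63/2)x² + C.


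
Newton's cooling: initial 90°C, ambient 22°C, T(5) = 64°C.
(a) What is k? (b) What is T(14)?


Newton's law: T(t) = T_a + (T₀ - T_a)e^(-kt).
(a) Use T(5) = 64: (64 - 22)/(90 - 22) = e^(-k·5), so k = -ln(0.618)/5 ≈ 0.0964.
(b) Apply k to t = 14: T(14) = 22 + (68)e^(-1.349) ≈ 39.6°C.


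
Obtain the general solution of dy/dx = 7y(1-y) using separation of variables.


Separate: dy/[y(1-y)] = 7 dx.
Partial fractions: 1/[y(1-y)] = 1/y + 1/(1-y).
Integrate: ln|y/(1-y)| = 7x + C₀.
Solve for y: y = 1/(1 + Ce^(-7x)).


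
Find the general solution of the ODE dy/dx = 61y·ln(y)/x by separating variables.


Separate: dy/[y ln(y)] = 61 dx/x.
Substitute u = ln(y): du/u = 61 dx/x.
Integrate: ln|ln(y)| = 61ln|x| + C₀, hence ln(y) = C·x^61.


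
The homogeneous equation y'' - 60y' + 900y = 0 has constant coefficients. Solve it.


Characteristic equation: r² - 60r + 900 = 0, i.e. (r - 30)² = 0.
Repeated root r = 30; include an x factor for the second linearly independent solution.
General solution: y = (C₁ + C₂x)e^(30x).


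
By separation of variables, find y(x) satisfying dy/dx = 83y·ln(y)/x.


Separate: dy/[y ln(y)] = 83 dx/x.
Substitute u = ln(y): du/u = 83 dx/x.
Integrate: ln|ln(y)| = 83ln|x| + C₀, hence ln(y) = C·x^83.


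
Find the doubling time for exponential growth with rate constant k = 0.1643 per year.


Exponential growth: P(t) = P₀ e^(0.1643t). Set P(t)/P₀ = 2: e^(0.1643t) = 2.
Solve: t = ln(2)/0.1643 ≈ 4.22 years.


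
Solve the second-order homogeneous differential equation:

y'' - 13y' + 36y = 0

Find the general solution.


Characteristic equation: r² - 13r + 36 = 0.
Factor: (r - 9)(r - 4) = 0 ⇒ r = 9, 4 (distinct real).
General solution: y = C₁e^(9x) + C₂e^(4x).


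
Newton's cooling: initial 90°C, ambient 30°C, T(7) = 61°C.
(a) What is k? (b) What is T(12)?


Newton's law: T(t) = T_a + (T₀ - T_a)e^(-kt).
(a) Use T(7) = 61: (61 - 30)/(90 - 30) = e^(-k·7), so k = -ln(0.517)/7 ≈ 0.0943.
(b) Apply k to t = 12: T(12) = 30 + (60)e^(-1.132) ≈ 49.3°C.


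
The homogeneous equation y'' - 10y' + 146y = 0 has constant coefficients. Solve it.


Characteristic equation: r² - 10r + 146 = 0.
Discriminant is negative; roots r = 5 ± 11i (complex conjugate pair).
General solution uses e^(α x)(C₁ cos(β x) + C₂ sin(β x)): y = e^(5x)(C₁cos(11x) + C₂sin(11x)).


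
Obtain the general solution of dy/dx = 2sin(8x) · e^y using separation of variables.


Separate: e^(-y) dy = 2sin(8x) dx.
Integrate: -e^(-y) = -(1/4)cos(8x) + C₀.
Rearrange: e^(-y) = (1/4)cos(8x) + C.


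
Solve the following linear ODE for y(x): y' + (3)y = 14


P(x) = 3, Q(x) = 14; integrating factor μ = e^(3x).
(μ y)' = 14e^(3x) ⇒ μ y = (14/3)e^(3x) + C.
Divide by μ: y = 14/3 + Ce^(-3x).


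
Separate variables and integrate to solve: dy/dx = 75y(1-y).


Separate: dy/[y(1-y)] = 75 dx.
Partial fractions: 1/[y(1-y)] = 1/y + 1/(1-y).
Integrate: ln|y/(1-y)| = 75x + C₀.
Solve for y: y = 1/(1 + Ce^(-75x)).


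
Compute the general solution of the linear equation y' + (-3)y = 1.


P(x) = -3 ⇒ μ = e^(-3x).
(μ y)' = e^(-3x) ⇒ μ y = -(1/3)e^(-3x) + C.
Divide by μ: y = -1/3 + Ce^(3x).


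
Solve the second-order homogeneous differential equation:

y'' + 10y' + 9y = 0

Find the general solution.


Characteristic equation: r² + 10r + 9 = 0.
Factor: (r + 1)(r + 9) = 0 ⇒ r = -1, -9 (distinct real).
General solution: y = C₁e^(-x) + C₂e^(-9x).


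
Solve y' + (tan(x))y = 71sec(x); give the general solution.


P(x) = tan(x) ⇒ μ = e^(∫tan(x)dx) = sec(x).
(sec(x) y)' = 71sec²(x) ⇒ sec(x) y = 71tan(x) + C.
Multiply by cos(x): y = 71sin(x) + C·cos(x).


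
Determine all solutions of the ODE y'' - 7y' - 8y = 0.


Characteristic equation: r² - 7r - 8 = 0.
Factor: (r - 8)(r + 1) = 0 ⇒ r = 8, -1 (distinct real).
General solution: y = C₁e^(8x) + C₂e^(-x).


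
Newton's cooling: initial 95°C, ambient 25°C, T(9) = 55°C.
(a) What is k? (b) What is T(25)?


Newton's law: T(t) = T_a + (T₀ - T_a)e^(-kt).
(a) Use T(9) = 55: (55 - 25)/(95 - 25) = e^(-k·9), so k = -ln(0.429)/9 ≈ 0.0941.
(b) Apply k to t = 25: T(25) = 25 + (70)e^(-2.354) ≈ 31.7°C.


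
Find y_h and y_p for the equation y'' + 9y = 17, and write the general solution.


Homogeneous part: r² + 9 = 0 ⇒ r = ±3i, so y_h = C₁cos(3x) + C₂sin(3x).
Try constant y_p = A; plug in: 9A = 17 ⇒ A = 17/9.
General solution: y = C₁cos(3x) + C₂sin(3x) + 17/9.


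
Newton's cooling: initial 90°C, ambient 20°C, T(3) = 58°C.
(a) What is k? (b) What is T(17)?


Newton's law: T(t) = T_a + (T₀ - T_a)e^(-kt).
(a) Use T(3) = 58: (58 - 20)/(90 - 20) = e^(-k·3), so k = -ln(0.543)/3 ≈ 0.2036.
(b) Apply k to t = 17: T(17) = 20 + (70)e^(-3.462) ≈ 22.2°C.


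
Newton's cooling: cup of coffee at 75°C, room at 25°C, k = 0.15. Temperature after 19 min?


Newton's law: dT/dt = -k(T - T_a) has solution T(t) = T_a + (T₀ - T_a)e^(-kt).
Plug in T_a = 25, T₀ = 75, k = 0.15, t = 19: T(19) = 25 + (50)e^(-2.85) ≈ 27.9°C.


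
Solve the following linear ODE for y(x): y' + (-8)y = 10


P(x) = -8 ⇒ μ = e^(-8x).
(μ y)' = 10e^(-8x) ⇒ μ y = -(5/4)e^(-8x) + C.
Divide by μ: y = -5/4 + Ce^(8x).


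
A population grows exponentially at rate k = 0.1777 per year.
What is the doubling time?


Exponential growth: P(t) = P₀ e^(0.1777t). Set P(t)/P₀ = 2: e^(0.1777t) = 2.
Solve: t = ln(2)/0.1777 ≈ 3.90 years.


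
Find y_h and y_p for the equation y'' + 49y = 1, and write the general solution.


Homogeneous part: r² + 49 = 0 ⇒ r = ±7i, so y_h = C₁cos(7x) + C₂sin(7x).
Try constant y_p = A; plug in: 49A = 1 ⇒ A = 1/49.
General solution: y = C₁cos(7x) + C₂sin(7x) + 1/49.


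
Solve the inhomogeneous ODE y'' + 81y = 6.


Homogeneous part: r² + 81 = 0 ⇒ r = ±9i, so y_h = C₁cos(9x) + C₂sin(9x).
Try constant y_p = A; plug in: 81A = 6 ⇒ A = 2/27.
General solution: y = C₁cos(9x) + C₂sin(9x) + 2/27.


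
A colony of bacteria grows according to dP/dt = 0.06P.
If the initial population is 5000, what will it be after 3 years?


The ODE dP/dt = 0.06P has solution P(t) = P(0)e^(0.06t).
Substitute P(0) = 5000 and t = 3: P(3) = 5000 e^(0.18) ≈ 5986.


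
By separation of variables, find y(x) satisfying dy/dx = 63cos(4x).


g(y) = 1, so integrate directly: y = ∫ 63cos(4x) dx = (63/4)sin(4x) + C.


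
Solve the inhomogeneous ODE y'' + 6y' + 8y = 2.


Characteristic roots of r² + 6r + 8 = 0 are -4, -2.
y_h = C₁e^(-4x) + C₂e^(-2x).
Constant forcing; try y_p = A. Then 8A = 2 ⇒ A = 1/4.
General solution: y = C₁e^(-4x) + C₂e^(-2x) + 1/4.


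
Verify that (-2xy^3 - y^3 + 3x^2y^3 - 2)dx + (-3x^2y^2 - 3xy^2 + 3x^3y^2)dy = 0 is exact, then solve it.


Check exactness: ∂M/∂y = -6xy^2 - 3y^2 + 9x^2y^2 and ∂N/∂x = -6xy^2 - 3y^2 + 9x^2y^2; equal, so the equation is exact.
Integrate M with respect to x (treating y as constant): ∫M dx = -x^2y^3 - xy^3 + x^3y^3 - 2x + h(y).
Differentiate w.r.t. y and set equal to N: all terms match, so h'(y) = 0 and h is a constant absorbed into C.
General solution: -x^2y^3 - xy^3 + x^3y^3 - 2x = C.


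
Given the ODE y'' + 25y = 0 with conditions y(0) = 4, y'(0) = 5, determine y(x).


Characteristic roots of r² + 25 = 0 are ±5i, so y = C₁cos(5x) + C₂sin(5x).
Apply y(0) = 4: C₁ = 4. Differentiate and apply y'(0) = 5: 5·C₂ = 5, so C₂ = 1.
Particular solution: y = 4cos(5x) + sin(5x).


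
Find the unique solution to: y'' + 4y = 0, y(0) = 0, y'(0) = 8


Characteristic roots of r² + 4 = 0 are ±2i, so y = C₁cos(2x) + C₂sin(2x).
Apply y(0) = 0: C₁ = 0. Differentiate and apply y'(0) = 8: 2·C₂ = 8, so C₂ = 4.
Particular solution: y = 4sin(2x).


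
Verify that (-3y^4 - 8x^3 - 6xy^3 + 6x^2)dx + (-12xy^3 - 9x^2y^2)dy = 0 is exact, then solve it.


Check exactness: ∂M/∂y = -12y^3 - 18xy^2 and ∂N/∂x = -12y^3 - 18xy^2; equal, so the equation is exact.
Integrate M with respect to x (treating y as constant): ∫M dx = -3xy^4 - 2x^4 - 3x^2y^3 + 2x^3 + h(y).
Differentiate w.r.t. y and set equal to N: all terms match, so h'(y) = 0 and h is a constant absorbed into C.
General solution: -3xy^4 - 2x^4 - 3x^2y^3 + 2x^3 = C.


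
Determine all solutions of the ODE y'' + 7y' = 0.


Characteristic equation: r² + 7r = 0.
Factor: (r - 0)(r + 7) = 0 ⇒ r = 0, -7 (distinct real).
General solution: y = C₁ + C₂e^(-7x).


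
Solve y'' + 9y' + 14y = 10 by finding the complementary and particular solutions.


Characteristic roots of r² + 9r + 14 = 0 are -7, -2.
y_h = C₁e^(-7x) + C₂e^(-2x).
Constant forcing; try y_p = A. Then 14A = 10 ⇒ A = 5/7.
General solution: y = C₁e^(-7x) + C₂e^(-2x) + 5/7.


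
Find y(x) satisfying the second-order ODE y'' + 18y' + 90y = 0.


Characteristic equation: r² + 18r + 90 = 0.
Discriminant is negative; roots r = -9 ± 3i (complex conjugate pair).
General solution uses e^(α x)(C₁ cos(β x) + C₂ sin(β x)): y = e^(-9x)(C₁cos(3x) + C₂sin(3x)).


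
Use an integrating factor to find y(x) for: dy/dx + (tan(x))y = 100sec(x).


P(x) = tan(x) ⇒ μ = e^(∫tan(x)dx) = sec(x).
(sec(x) y)' = 100sec²(x) ⇒ sec(x) y = 100tan(x) + C.
Multiply by cos(x): y = 100sin(x) + C·cos(x).


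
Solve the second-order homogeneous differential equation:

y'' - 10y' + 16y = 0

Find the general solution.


Characteristic equation: r² - 10r + 16 = 0.
Factor: (r - 2)(r - 8) = 0 ⇒ r = 2, 8 (distinct real).
General solution: y = C₁e^(2x) + C₂e^(8x).


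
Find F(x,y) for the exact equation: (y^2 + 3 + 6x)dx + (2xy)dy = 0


Check exactness: ∂M/∂y = 2y and ∂N/∂x = 2y; equal, so the equation is exact.
Integrate M with respect to x (treating y as constant): ∫M dx = xy^2 + 3x + 3x^2 + h(y).
Differentiate w.r.t. y and set equal to N: all terms match, so h'(y) = 0 and h is a constant absorbed into C.
General solution: xy^2 + 3x + 3x^2 = C.


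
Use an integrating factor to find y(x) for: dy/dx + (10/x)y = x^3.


P(x) = 10/x ⇒ μ = x^10.
(x^10 y)' = x^13 ⇒ x^10 y = x^14/(14) + C.
Solve for y: y = (1/14)x^4 + C/x^10.


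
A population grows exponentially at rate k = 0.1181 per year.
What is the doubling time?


Exponential growth: P(t) = P₀ e^(0.1181t). Set P(t)/P₀ = 2: e^(0.1181t) = 2.
Solve: t = ln(2)/0.1181 ≈ 5.87 years.


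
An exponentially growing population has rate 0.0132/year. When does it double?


Exponential growth: P(t) = P₀ e^(0.0132t). Set P(t)/P₀ = 2: e^(0.0132t) = 2.
Solve: t = ln(2)/0.0132 ≈ 52.51 years.


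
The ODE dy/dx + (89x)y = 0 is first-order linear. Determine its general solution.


P(x) = 89x ⇒ μ = e^((89/2)x²).
Q(x) = 0 so μ y is constant: y = Ce^(-(89/2)x²).


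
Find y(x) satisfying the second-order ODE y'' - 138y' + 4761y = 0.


Characteristic equation: r² - 138r + 4761 = 0, i.e. (r - 69)² = 0.
Repeated root r = 69; include an x factor for the second linearly independent solution.
General solution: y = (C₁ + C₂x)e^(69x).


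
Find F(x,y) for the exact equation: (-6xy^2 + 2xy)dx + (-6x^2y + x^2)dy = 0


Check exactness: ∂M/∂y = -12xy + 2x and ∂N/∂x = -12xy + 2x; equal, so the equation is exact.
Integrate M with respect to x (treating y as constant): ∫M dx = -3x^2y^2 + x^2y + h(y).
Differentiate w.r.t. y and set equal to N: all terms match, so h'(y) = 0 and h is a constant absorbed into C.
General solution: -3x^2y^2 + x^2y = C.


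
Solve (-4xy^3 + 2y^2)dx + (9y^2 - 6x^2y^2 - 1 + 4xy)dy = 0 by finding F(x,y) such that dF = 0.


Check exactness: ∂M/∂y = -12xy^2 + 4y and ∂N/∂x = -12xy^2 + 4y; equal, so the equation is exact.
Integrate M with respect to x (treating y as constant): ∫M dx = -2x^2y^3 + 2xy^2 + h(y).
Differentiate w.r.t. y and set equal to N: the x-dependent terms already match, leaving h'(y) = 9y^2 - 1. Integrate: h(y) = 3y^3 - y.
So F(x,y) = 3y^3 - 2x^2y^3 - y + 2xy^2.
General solution: 3y^3 - 2x^2y^3 - y + 2xy^2 = C.


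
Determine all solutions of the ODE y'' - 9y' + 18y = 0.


Characteristic equation: r² - 9r + 18 = 0.
Factor: (r - 6)(r - 3) = 0 ⇒ r = 6, 3 (distinct real).
General solution: y = C₁e^(6x) + C₂e^(3x).


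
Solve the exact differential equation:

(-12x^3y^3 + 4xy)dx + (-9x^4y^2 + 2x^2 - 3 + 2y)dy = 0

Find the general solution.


Check exactness: ∂M/∂y = -36x^3y^2 + 4x and ∂N/∂x = -36x^3y^2 + 4x; equal, so the equation is exact.
Integrate M with respect to x (treating y as constant): ∫M dx = -3x^4y^3 + 2x^2y + h(y).
Differentiate w.r.t. y and set equal to N: the x-dependent terms already match, leaving h'(y) = -3 + 2y. Integrate: h(y) = -3y + y^2.
So F(x,y) = -3x^4y^3 + 2x^2y - 3y + y^2.
General solution: -3x^4y^3 + 2x^2y - 3y + y^2 = C.


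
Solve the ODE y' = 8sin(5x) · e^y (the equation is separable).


Separate: e^(-y) dy = 8sin(5x) dx.
Integrate: -e^(-y) = -(8/5)cos(5x) + C₀.
Rearrange: e^(-y) = (8/5)cos(5x) + C.


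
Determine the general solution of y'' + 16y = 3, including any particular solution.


Homogeneous part: r² + 16 = 0 ⇒ r = ±4i, so y_h = C₁cos(4x) + C₂sin(4x).
Try constant y_p = A; plug in: 16A = 3 ⇒ A = 3/16.
General solution: y = C₁cos(4x) + C₂sin(4x) + 3/16.


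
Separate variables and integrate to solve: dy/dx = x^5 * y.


Separate variables: dy/y = x^5 dx.
Integrate: ln|y| = (1/6)x^6 + C₀.
Exponentiate: y = Ce^((1/6)x^6).


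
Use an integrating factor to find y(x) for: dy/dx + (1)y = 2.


P(x) = 1, Q(x) = 2; integrating factor μ = e^(x).
(μ y)' = 2e^(x) ⇒ μ y = 2e^(x) + C.
Divide by μ: y = 2 + Ce^(-x).


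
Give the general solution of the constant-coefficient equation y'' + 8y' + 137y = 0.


Characteristic equation: r² + 8r + 137 = 0.
Discriminant is negative; roots r = -4 ± 11i (complex conjugate pair).
General solution uses e^(α x)(C₁ cos(β x) + C₂ sin(β x)): y = e^(-4x)(C₁cos(11x) + C₂sin(11x)).


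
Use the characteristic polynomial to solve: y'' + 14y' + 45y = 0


Characteristic equation: r² + 14r + 45 = 0.
Factor: (r + 5)(r + 9) = 0 ⇒ r = -5, -9 (distinct real).
General solution: y = C₁e^(-5x) + C₂e^(-9x).
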